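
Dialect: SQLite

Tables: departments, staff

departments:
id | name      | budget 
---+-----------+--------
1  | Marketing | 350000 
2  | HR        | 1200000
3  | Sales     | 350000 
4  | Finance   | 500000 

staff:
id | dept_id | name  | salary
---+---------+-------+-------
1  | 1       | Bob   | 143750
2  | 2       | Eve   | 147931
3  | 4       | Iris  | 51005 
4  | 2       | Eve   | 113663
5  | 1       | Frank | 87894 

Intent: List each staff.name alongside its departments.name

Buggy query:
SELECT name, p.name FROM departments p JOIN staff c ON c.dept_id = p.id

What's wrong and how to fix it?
Bug: Both tables have a 'name' column; the unqualified reference is ambiguous

Fix: Qualify the column with its table alias (c.name)

Corrected query:
SELECT c.name, p.name FROM departments p JOIN staff c ON c.dept_id = p.id

Result:
name  | name     
------+----------
Bob   | Marketing
Eve   | HR       
Iris  | Finance  
Eve   | HR       
Frank | Marketing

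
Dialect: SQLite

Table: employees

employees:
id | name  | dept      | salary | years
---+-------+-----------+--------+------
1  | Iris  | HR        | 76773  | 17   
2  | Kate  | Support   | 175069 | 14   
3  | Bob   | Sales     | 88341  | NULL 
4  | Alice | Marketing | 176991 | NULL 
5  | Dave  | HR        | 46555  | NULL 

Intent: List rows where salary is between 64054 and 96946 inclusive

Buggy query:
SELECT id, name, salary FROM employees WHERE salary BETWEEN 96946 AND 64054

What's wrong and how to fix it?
Bug: BETWEEN expects the lower bound first; with 96946 AND 64054 the range is empty

Fix: Swap the bounds so the smaller value comes first

Corrected query:
SELECT id, name, salary FROM employees WHERE salary BETWEEN 64054 AND 96946

Result:
id | name | salary
---+------+-------
1  | Iris | 76773 
3  | Bob  | 88341 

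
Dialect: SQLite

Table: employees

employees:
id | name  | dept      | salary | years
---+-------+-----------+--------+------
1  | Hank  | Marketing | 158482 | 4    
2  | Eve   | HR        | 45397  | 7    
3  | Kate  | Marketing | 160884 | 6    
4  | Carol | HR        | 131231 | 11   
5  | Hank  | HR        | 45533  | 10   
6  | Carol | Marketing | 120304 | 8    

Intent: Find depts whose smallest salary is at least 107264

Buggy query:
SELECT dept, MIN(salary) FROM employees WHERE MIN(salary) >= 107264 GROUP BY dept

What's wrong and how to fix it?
Bug: MIN() in WHERE is a misuse of aggregate

Fix: Use HAVING for the per-group MIN condition

Corrected query:
SELECT dept, MIN(salary) FROM employees GROUP BY dept HAVING MIN(salary) >= 107264

Result:
dept      | MIN(salary)
----------+------------
Marketing | 120304     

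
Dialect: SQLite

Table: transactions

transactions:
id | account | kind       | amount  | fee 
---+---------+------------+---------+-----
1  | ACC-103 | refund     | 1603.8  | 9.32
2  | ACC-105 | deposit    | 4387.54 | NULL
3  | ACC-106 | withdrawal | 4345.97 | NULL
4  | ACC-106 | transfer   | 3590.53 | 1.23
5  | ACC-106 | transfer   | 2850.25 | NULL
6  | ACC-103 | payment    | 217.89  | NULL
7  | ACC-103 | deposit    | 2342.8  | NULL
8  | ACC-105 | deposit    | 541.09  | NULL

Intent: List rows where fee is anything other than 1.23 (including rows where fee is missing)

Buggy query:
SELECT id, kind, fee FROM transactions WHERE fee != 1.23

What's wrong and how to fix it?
Bug: 'fee != 1.23' is unknown when fee is NULL, so NULL rows are silently excluded

Fix: Add an explicit OR fee IS NULL to include the missing-value rows

Corrected query:
SELECT id, kind, fee FROM transactions WHERE fee != 1.23 OR fee IS NULL

Result:
id | kind       | fee 
---+------------+-----
1  | refund     | 9.32
2  | deposit    | NULL
3  | withdrawal | NULL
5  | transfer   | NULL
6  | payment    | NULL
7  | deposit    | NULL
8  | deposit    | NULL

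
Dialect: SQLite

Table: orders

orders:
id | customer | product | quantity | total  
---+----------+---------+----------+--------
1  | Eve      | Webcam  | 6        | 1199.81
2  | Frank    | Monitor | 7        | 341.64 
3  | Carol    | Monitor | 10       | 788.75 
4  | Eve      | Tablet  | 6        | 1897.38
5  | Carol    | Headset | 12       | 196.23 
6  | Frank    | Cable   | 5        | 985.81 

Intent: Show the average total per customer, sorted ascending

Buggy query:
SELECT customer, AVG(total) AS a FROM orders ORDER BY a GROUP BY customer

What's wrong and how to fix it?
Bug: ORDER BY appears before GROUP BY; SQL clause order requires GROUP BY first

Fix: Reorder: SELECT … FROM … GROUP BY … ORDER BY …

Corrected query:
SELECT customer, AVG(total) AS a FROM orders GROUP BY customer ORDER BY a

Result:
customer | a       
---------+---------
Carol    | 492.49  
Frank    | 663.725 
Eve      | 1548.595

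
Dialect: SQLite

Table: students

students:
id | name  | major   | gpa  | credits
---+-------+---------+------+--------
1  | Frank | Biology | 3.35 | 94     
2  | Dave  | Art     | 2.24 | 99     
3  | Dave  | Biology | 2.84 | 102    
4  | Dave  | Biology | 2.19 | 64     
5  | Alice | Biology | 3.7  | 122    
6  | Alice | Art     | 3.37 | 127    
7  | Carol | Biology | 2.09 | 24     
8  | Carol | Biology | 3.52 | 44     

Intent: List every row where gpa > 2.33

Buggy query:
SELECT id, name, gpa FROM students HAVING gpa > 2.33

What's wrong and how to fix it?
Bug: This is a non-aggregate query (no GROUP BY, no aggregates), so in SQLite the HAVING clause is invalid here; a row-level condition belongs in WHERE

Fix: Replace HAVING with WHERE since the condition applies to individual rows

Corrected query:
SELECT id, name, gpa FROM students WHERE gpa > 2.33

Result:
id | name  | gpa 
---+-------+-----
1  | Frank | 3.35
3  | Dave  | 2.84
5  | Alice | 3.7 
6  | Alice | 3.37
8  | Carol | 3.52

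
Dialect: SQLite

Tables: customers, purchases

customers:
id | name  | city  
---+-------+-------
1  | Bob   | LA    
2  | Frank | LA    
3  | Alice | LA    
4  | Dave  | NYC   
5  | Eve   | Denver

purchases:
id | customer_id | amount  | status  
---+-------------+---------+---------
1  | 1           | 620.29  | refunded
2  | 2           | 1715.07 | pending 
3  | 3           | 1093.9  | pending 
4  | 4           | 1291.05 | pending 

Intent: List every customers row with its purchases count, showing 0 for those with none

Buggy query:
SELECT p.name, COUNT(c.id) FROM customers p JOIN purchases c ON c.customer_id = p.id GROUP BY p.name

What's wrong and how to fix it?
Bug: An inner join excludes parents with zero children

Fix: Switch to LEFT JOIN to retain unmatched parent rows

Corrected query:
SELECT p.name, COUNT(c.id) FROM customers p LEFT JOIN purchases c ON c.customer_id = p.id GROUP BY p.name

Result:
name  | COUNT(c.id)
------+------------
Alice | 1          
Bob   | 1          
Dave  | 1          
Eve   | 0          
Frank | 1          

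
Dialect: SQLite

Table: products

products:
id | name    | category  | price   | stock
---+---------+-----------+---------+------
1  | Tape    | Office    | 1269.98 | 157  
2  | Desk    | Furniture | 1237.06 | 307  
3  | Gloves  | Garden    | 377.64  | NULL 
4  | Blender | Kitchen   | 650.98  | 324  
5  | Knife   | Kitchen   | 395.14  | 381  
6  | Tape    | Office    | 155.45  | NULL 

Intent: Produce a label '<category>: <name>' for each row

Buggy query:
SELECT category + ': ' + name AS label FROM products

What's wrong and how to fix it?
Bug: '+' is numeric addition; on text columns SQLite converts them to 0 instead of concatenating

Fix: Replace + with || to concatenate text

Corrected query:
SELECT category || ': ' || name AS label FROM products

Result:
label           
----------------
Office: Tape    
Furniture: Desk 
Garden: Gloves  
Kitchen: Blender
Kitchen: Knife  
Office: Tape    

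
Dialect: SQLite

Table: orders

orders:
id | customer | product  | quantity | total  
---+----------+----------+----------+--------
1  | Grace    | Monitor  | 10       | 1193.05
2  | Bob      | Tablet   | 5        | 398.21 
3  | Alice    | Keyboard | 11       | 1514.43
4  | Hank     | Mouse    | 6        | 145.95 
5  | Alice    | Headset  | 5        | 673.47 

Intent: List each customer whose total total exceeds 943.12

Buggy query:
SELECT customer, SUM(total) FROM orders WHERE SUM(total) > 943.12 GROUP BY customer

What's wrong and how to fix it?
Bug: WHERE runs before GROUP BY, so aggregates aren't available there

Fix: Use HAVING (which filters groups after aggregation) instead of WHERE

Corrected query:
SELECT customer, SUM(total) FROM orders GROUP BY customer HAVING SUM(total) > 943.12

Result:
customer | SUM(total)
---------+-----------
Alice    | 2187.9    
Grace    | 1193.05   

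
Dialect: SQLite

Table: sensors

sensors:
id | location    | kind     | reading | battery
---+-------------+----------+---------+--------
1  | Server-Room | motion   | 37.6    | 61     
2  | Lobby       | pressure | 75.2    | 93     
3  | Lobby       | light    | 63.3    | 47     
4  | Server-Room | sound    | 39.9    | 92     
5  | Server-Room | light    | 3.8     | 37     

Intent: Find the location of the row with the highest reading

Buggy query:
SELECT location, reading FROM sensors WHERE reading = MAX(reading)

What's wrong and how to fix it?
Bug: MAX(reading) is an aggregate and cannot be used directly in WHERE

Fix: Wrap MAX in a scalar subquery so WHERE compares against a single value

Corrected query:
SELECT location, reading FROM sensors WHERE reading = (SELECT MAX(reading) FROM sensors)

Result:
location | reading
---------+--------
Lobby    | 75.2   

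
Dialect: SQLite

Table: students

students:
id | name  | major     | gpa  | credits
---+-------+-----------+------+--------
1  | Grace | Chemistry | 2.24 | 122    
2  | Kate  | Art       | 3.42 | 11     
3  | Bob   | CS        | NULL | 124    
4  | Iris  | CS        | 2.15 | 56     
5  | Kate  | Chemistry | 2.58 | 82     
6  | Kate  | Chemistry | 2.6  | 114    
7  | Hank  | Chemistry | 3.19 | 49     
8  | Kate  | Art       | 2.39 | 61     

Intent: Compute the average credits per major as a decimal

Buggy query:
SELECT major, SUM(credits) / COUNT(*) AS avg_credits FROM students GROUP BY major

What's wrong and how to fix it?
Bug: SUM(credits) and COUNT(*) are both integers; the division truncates the fractional part

Fix: Multiply by 1.0 (or CAST to REAL) to force floating-point division

Corrected query:
SELECT major, SUM(credits) * 1.0 / COUNT(*) AS avg_credits FROM students GROUP BY major

Result:
major     | avg_credits
----------+------------
Art       | 36         
CS        | 90         
Chemistry | 91.75      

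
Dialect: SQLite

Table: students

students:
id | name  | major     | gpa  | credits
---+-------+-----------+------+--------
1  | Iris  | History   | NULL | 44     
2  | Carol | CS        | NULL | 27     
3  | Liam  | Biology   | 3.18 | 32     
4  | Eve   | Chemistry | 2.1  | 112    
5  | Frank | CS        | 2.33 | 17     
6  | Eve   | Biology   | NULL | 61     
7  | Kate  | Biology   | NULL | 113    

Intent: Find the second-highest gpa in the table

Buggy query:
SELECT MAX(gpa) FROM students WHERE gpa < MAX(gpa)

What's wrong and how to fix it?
Bug: The inner MAX is an aggregate inside WHERE, which is not allowed

Fix: Compute the overall MAX in a subquery, then take MAX of rows below it

Corrected query:
SELECT MAX(gpa) FROM students WHERE gpa < (SELECT MAX(gpa) FROM students)

Result:
MAX(gpa)
--------
2.33    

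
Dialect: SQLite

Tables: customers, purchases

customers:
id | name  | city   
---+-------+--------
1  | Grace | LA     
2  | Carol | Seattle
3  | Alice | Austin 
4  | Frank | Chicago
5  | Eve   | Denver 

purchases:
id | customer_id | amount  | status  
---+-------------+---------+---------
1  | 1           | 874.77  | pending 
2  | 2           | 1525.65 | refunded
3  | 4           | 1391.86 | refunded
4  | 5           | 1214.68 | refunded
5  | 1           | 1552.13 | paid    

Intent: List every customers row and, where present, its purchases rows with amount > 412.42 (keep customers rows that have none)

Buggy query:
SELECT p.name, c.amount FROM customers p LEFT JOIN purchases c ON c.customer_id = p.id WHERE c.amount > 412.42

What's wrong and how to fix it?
Bug: A WHERE condition on the right-hand table after LEFT JOIN drops unmatched parents

Fix: Put 'c.amount > 412.42' in the JOIN's ON clause instead of WHERE

Corrected query:
SELECT p.name, c.amount FROM customers p LEFT JOIN purchases c ON c.customer_id = p.id AND c.amount > 412.42

Result:
name  | amount 
------+--------
Grace | 874.77 
Grace | 1552.13
Carol | 1525.65
Alice | NULL   
Frank | 1391.86
Eve   | 1214.68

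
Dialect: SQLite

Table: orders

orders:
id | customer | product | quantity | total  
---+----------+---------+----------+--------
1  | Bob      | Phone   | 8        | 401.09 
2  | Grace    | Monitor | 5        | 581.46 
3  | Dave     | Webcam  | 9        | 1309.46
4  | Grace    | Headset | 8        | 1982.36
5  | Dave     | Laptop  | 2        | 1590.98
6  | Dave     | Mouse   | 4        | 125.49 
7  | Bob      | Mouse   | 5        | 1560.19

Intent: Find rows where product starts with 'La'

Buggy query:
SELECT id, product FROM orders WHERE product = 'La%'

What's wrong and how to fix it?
Bug: '=' compares the literal string including the % character; pattern matching needs LIKE

Fix: Use LIKE for wildcard pattern matching

Corrected query:
SELECT id, product FROM orders WHERE product LIKE 'La%'

Result:
id | product
---+--------
5  | Laptop 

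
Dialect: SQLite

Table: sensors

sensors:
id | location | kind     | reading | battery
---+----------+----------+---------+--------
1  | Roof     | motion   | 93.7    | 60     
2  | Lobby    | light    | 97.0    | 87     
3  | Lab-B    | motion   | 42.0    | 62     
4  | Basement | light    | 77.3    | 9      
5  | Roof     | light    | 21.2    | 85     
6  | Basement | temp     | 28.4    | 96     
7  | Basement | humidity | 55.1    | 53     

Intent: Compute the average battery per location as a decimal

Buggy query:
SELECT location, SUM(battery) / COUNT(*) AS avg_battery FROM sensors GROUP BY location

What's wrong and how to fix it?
Bug: Both operands are integers, so '/' performs integer division and truncates

Fix: Cast one side to REAL so the division keeps the fractional part

Corrected query:
SELECT location, SUM(battery) * 1.0 / COUNT(*) AS avg_battery FROM sensors GROUP BY location

Result:
location | avg_battery
---------+------------
Basement | 52.666667  
Lab-B    | 62         
Lobby    | 87         
Roof     | 72.5       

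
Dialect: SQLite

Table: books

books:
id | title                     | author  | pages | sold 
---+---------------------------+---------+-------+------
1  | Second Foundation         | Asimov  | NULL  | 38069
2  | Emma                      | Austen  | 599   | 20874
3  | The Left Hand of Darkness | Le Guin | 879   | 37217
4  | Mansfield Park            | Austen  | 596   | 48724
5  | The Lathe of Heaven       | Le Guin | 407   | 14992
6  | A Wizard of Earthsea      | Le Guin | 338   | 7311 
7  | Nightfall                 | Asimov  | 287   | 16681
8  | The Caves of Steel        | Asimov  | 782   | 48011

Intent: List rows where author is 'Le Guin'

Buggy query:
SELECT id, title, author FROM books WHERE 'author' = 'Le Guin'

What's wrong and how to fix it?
Bug: 'author' in single quotes is a string literal, not the column; the comparison is literal-vs-literal and never true

Fix: Reference the column as author without single quotes

Corrected query:
SELECT id, title, author FROM books WHERE author = 'Le Guin'

Result:
id | title                     | author 
---+---------------------------+--------
3  | The Left Hand of Darkness | Le Guin
5  | The Lathe of Heaven       | Le Guin
6  | A Wizard of Earthsea      | Le Guin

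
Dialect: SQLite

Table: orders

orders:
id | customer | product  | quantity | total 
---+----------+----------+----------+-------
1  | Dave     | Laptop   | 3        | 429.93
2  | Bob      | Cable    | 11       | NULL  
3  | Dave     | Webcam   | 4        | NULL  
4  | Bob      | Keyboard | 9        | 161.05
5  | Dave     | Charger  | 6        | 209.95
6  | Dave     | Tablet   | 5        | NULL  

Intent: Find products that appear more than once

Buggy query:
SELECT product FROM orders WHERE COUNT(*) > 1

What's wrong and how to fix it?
Bug: COUNT(*) is an aggregate and cannot be used in WHERE

Fix: GROUP BY product, then filter groups with HAVING COUNT(*) > 1

Corrected query:
SELECT product FROM orders GROUP BY product HAVING COUNT(*) > 1

Result:
(no rows)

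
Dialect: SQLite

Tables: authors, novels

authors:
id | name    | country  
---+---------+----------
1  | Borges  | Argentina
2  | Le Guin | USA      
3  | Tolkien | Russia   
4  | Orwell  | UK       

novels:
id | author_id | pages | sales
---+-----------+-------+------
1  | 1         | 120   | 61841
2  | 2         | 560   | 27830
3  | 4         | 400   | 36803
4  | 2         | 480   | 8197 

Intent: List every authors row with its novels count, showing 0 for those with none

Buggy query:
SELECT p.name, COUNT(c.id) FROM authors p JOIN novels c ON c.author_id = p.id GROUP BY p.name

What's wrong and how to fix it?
Bug: An inner join excludes parents with zero children

Fix: Switch to LEFT JOIN to retain unmatched parent rows

Corrected query:
SELECT p.name, COUNT(c.id) FROM authors p LEFT JOIN novels c ON c.author_id = p.id GROUP BY p.name

Result:
name    | COUNT(c.id)
--------+------------
Borges  | 1          
Le Guin | 2          
Orwell  | 1          
Tolkien | 0          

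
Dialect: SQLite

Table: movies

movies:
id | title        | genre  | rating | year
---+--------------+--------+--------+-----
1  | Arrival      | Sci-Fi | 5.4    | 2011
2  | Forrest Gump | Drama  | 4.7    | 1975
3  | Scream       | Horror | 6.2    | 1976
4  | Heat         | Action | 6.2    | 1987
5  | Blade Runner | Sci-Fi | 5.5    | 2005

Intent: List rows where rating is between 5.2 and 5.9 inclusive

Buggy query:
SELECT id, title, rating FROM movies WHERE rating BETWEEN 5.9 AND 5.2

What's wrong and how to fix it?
Bug: BETWEEN expects the lower bound first; with 5.9 AND 5.2 the range is empty

Fix: Swap the bounds so the smaller value comes first

Corrected query:
SELECT id, title, rating FROM movies WHERE rating BETWEEN 5.2 AND 5.9

Result:
id | title        | rating
---+--------------+-------
1  | Arrival      | 5.4   
5  | Blade Runner | 5.5   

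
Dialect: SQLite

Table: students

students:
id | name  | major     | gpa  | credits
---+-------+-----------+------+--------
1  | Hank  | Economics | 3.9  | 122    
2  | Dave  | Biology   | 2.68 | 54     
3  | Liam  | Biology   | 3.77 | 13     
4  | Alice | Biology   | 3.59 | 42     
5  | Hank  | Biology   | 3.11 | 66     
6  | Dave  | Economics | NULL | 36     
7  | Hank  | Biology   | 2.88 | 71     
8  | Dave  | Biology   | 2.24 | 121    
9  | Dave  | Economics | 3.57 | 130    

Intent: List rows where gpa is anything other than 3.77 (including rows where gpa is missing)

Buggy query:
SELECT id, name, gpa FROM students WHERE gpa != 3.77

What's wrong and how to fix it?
Bug: 'gpa != 3.77' is unknown when gpa is NULL, so NULL rows are silently excluded

Fix: Handle NULL separately with IS NULL alongside the inequality

Corrected query:
SELECT id, name, gpa FROM students WHERE gpa != 3.77 OR gpa IS NULL

Result:
id | name  | gpa 
---+-------+-----
1  | Hank  | 3.9 
2  | Dave  | 2.68
4  | Alice | 3.59
5  | Hank  | 3.11
6  | Dave  | NULL
7  | Hank  | 2.88
8  | Dave  | 2.24
9  | Dave  | 3.57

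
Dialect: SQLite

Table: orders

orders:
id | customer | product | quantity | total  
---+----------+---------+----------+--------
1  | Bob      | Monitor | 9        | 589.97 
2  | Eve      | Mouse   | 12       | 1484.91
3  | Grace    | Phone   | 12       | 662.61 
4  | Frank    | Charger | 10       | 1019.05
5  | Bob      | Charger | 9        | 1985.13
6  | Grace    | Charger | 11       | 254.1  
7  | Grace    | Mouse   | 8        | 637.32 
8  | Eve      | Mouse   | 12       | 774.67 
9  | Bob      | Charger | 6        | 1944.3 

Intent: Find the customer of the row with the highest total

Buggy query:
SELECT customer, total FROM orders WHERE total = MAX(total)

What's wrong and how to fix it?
Bug: WHERE is evaluated per row; an aggregate over the whole table isn't defined there

Fix: Wrap MAX in a scalar subquery so WHERE compares against a single value

Corrected query:
SELECT customer, total FROM orders WHERE total = (SELECT MAX(total) FROM orders)

Result:
customer | total  
---------+--------
Bob      | 1985.13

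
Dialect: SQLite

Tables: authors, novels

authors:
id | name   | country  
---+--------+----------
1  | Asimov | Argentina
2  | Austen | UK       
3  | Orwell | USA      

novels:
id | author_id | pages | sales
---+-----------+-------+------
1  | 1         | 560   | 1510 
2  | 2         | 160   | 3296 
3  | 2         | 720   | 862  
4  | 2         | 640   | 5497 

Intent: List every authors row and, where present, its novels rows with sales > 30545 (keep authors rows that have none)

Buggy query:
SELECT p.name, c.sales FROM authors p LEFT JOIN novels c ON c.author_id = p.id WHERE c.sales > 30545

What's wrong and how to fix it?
Bug: Filtering c.sales in WHERE discards the NULL rows produced by LEFT JOIN, turning it into an inner join

Fix: Move the right-table condition into the ON clause so unmatched parents are kept

Corrected query:
SELECT p.name, c.sales FROM authors p LEFT JOIN novels c ON c.author_id = p.id AND c.sales > 30545

Result:
name   | sales
-------+------
Asimov | NULL 
Austen | NULL 
Orwell | NULL 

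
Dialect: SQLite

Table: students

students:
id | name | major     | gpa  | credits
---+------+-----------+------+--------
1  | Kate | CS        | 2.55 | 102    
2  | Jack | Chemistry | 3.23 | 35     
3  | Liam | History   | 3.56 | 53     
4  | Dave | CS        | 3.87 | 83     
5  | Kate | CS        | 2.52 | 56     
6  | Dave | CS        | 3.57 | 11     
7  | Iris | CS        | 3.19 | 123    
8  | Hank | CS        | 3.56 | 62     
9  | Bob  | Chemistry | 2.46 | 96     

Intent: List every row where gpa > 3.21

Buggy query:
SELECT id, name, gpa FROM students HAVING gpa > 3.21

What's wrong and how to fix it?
Bug: HAVING filters the output of aggregation, but this query has no GROUP BY and no aggregate functions, so SQLite rejects it (HAVING clause on a non-aggregate query); the condition here is per row

Fix: Replace HAVING with WHERE since the condition applies to individual rows

Corrected query:
SELECT id, name, gpa FROM students WHERE gpa > 3.21

Result:
id | name | gpa 
---+------+-----
2  | Jack | 3.23
3  | Liam | 3.56
4  | Dave | 3.87
6  | Dave | 3.57
8  | Hank | 3.56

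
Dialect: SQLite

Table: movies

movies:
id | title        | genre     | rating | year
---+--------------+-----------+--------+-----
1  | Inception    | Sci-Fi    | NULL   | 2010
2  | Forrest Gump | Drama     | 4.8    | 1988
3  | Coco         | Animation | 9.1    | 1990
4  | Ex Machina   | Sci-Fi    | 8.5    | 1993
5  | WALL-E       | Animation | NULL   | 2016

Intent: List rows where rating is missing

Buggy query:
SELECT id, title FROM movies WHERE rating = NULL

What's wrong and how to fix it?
Bug: Comparing to NULL with '=' never matches; NULL = NULL is unknown, not true

Fix: Replace '= NULL' with 'IS NULL'

Corrected query:
SELECT id, title FROM movies WHERE rating IS NULL

Result:
id | title    
---+----------
1  | Inception
5  | WALL-E   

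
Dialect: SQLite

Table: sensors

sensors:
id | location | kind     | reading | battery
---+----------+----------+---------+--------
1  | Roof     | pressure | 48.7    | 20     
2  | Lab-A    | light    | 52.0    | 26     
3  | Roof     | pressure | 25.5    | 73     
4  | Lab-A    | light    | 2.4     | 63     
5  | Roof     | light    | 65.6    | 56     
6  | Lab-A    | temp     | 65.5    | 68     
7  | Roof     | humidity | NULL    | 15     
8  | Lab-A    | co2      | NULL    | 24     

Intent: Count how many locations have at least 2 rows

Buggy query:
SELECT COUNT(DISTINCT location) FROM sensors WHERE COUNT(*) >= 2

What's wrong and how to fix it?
Bug: WHERE filters individual rows, not groups, so a group-level COUNT is invalid there

Fix: Use a subquery that GROUPs and filters with HAVING, then count its rows

Corrected query:
SELECT COUNT(*) FROM (SELECT location FROM sensors GROUP BY location HAVING COUNT(*) >= 2)

Result:
COUNT(*)
--------
2       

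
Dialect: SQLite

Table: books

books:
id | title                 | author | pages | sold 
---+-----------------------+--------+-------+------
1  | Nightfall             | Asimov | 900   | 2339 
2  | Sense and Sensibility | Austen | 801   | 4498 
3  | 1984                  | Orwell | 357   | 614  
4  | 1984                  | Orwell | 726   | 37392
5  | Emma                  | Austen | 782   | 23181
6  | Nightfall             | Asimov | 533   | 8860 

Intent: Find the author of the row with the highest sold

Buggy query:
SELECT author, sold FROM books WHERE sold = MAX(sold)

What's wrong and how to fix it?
Bug: MAX(sold) is an aggregate and cannot be used directly in WHERE

Fix: Use a subquery: WHERE sold = (SELECT MAX(sold) FROM books)

Corrected query:
SELECT author, sold FROM books WHERE sold = (SELECT MAX(sold) FROM books)

Result:
author | sold 
-------+------
Orwell | 37392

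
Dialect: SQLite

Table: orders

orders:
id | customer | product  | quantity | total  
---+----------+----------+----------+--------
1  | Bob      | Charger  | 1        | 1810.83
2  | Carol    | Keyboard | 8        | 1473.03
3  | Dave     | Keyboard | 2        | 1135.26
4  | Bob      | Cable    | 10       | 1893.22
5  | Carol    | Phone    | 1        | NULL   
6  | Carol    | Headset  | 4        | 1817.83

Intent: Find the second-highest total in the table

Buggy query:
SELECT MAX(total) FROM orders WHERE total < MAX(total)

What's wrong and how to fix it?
Bug: The inner MAX is an aggregate inside WHERE, which is not allowed

Fix: Put the inner MAX in a scalar subquery

Corrected query:
SELECT MAX(total) FROM orders WHERE total < (SELECT MAX(total) FROM orders)

Result:
MAX(total)
----------
1817.83   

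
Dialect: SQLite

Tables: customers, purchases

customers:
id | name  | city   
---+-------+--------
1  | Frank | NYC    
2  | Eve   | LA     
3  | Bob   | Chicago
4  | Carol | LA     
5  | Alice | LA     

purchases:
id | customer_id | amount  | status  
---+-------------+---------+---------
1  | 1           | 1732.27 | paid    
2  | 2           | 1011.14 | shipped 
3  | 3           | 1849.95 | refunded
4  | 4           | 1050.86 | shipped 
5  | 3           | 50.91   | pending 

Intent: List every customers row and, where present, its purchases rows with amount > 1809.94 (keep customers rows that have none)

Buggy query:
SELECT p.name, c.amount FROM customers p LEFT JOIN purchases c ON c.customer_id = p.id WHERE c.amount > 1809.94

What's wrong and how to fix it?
Bug: Filtering c.amount in WHERE discards the NULL rows produced by LEFT JOIN, turning it into an inner join

Fix: Put 'c.amount > 1809.94' in the JOIN's ON clause instead of WHERE

Corrected query:
SELECT p.name, c.amount FROM customers p LEFT JOIN purchases c ON c.customer_id = p.id AND c.amount > 1809.94

Result:
name  | amount 
------+--------
Frank | NULL   
Eve   | NULL   
Bob   | 1849.95
Carol | NULL   
Alice | NULL   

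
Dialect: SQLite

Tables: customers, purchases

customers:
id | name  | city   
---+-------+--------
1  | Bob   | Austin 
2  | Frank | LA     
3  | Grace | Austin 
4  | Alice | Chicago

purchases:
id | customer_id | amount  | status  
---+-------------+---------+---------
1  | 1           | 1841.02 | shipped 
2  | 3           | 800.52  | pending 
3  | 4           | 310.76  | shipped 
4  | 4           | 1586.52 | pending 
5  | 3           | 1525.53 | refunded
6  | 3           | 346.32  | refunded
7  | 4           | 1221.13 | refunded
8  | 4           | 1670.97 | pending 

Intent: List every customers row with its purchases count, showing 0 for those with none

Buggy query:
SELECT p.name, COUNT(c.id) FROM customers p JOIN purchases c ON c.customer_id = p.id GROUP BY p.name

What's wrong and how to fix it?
Bug: INNER JOIN drops customers rows that have no matching purchases rows

Fix: Switch to LEFT JOIN to retain unmatched parent rows

Corrected query:
SELECT p.name, COUNT(c.id) FROM customers p LEFT JOIN purchases c ON c.customer_id = p.id GROUP BY p.name

Result:
name  | COUNT(c.id)
------+------------
Alice | 4          
Bob   | 1          
Frank | 0          
Grace | 3          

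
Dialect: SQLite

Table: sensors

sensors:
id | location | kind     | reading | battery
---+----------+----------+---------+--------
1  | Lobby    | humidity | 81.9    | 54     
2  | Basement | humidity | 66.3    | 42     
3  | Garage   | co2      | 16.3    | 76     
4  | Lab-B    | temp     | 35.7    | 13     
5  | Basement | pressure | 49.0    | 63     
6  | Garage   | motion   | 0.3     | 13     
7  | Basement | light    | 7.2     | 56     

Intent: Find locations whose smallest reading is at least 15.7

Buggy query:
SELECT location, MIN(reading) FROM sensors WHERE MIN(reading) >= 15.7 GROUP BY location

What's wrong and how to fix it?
Bug: Aggregates like MIN are computed per group after WHERE runs

Fix: Replace WHERE with HAVING after the GROUP BY

Corrected query:
SELECT location, MIN(reading) FROM sensors GROUP BY location HAVING MIN(reading) >= 15.7

Result:
location | MIN(reading)
---------+-------------
Lab-B    | 35.7        
Lobby    | 81.9        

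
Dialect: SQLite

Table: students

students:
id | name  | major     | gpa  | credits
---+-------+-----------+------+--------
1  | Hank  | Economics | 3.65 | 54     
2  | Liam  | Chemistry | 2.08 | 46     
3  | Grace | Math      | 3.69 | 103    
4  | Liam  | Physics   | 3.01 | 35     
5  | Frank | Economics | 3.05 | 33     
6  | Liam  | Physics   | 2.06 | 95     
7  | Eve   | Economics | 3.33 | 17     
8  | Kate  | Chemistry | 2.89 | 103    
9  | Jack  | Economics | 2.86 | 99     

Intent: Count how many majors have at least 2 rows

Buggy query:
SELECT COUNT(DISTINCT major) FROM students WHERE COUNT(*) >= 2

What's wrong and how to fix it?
Bug: COUNT(*) cannot appear in WHERE; the per-group count doesn't exist yet

Fix: Group first with HAVING COUNT(*) >= 2, then COUNT the resulting groups

Corrected query:
SELECT COUNT(*) FROM (SELECT major FROM students GROUP BY major HAVING COUNT(*) >= 2)

Result:
COUNT(*)
--------
3       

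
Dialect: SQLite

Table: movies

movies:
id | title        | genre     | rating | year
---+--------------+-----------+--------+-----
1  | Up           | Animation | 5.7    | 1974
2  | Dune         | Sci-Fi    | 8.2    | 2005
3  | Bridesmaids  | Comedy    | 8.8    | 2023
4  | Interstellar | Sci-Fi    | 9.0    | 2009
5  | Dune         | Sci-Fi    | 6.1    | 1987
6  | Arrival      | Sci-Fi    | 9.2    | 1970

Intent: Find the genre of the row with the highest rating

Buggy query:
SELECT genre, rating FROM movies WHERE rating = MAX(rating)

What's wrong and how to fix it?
Bug: MAX(rating) is an aggregate and cannot be used directly in WHERE

Fix: Use a subquery: WHERE rating = (SELECT MAX(rating) FROM movies)

Corrected query:
SELECT genre, rating FROM movies WHERE rating = (SELECT MAX(rating) FROM movies)

Result:
genre  | rating
-------+-------
Sci-Fi | 9.2   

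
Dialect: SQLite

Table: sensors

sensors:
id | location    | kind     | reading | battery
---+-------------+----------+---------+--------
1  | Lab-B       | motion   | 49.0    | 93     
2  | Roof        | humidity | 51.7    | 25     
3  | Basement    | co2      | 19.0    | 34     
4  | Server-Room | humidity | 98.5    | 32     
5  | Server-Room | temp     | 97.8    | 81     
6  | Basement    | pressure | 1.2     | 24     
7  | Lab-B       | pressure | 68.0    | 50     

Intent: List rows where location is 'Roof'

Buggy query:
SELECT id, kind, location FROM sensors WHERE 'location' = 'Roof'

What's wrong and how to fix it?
Bug: Single quotes denote string literals in SQL; the column name is being compared as a constant string

Fix: Remove the quotes around the column name (or use double quotes for an identifier)

Corrected query:
SELECT id, kind, location FROM sensors WHERE location = 'Roof'

Result:
id | kind     | location
---+----------+---------
2  | humidity | Roof    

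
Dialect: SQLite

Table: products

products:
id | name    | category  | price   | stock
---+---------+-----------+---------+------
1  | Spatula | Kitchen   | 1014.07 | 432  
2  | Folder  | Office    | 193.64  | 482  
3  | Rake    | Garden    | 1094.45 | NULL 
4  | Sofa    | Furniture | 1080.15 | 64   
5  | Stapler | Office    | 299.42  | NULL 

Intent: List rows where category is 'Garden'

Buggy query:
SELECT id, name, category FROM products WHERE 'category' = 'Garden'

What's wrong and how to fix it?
Bug: 'category' in single quotes is a string literal, not the column; the comparison is literal-vs-literal and never true

Fix: Remove the quotes around the column name (or use double quotes for an identifier)

Corrected query:
SELECT id, name, category FROM products WHERE category = 'Garden'

Result:
id | name | category
---+------+---------
3  | Rake | Garden  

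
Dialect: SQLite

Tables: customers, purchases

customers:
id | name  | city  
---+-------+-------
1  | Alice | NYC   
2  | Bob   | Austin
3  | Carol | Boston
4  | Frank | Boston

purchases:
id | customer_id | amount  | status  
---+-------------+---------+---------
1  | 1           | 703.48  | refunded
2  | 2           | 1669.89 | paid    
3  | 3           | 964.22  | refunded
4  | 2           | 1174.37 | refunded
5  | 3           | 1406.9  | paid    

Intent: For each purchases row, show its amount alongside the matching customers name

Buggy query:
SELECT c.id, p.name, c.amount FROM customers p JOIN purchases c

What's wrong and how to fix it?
Bug: Missing join condition: each purchases row is matched to all customers rows instead of just its own

Fix: Specify the join condition linking the foreign key to the parent id

Corrected query:
SELECT c.id, p.name, c.amount FROM customers p JOIN purchases c ON c.customer_id = p.id

Result:
id | name  | amount 
---+-------+--------
1  | Alice | 703.48 
2  | Bob   | 1669.89
3  | Carol | 964.22 
4  | Bob   | 1174.37
5  | Carol | 1406.9 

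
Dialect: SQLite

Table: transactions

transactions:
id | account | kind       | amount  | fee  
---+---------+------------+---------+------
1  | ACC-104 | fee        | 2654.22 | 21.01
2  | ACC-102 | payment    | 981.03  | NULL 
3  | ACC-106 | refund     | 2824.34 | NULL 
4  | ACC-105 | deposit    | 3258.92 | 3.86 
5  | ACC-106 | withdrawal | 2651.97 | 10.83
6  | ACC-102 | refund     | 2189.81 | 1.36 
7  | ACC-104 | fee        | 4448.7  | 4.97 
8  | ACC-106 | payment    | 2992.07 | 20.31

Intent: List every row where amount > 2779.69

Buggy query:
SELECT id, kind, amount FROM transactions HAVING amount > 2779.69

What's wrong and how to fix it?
Bug: This is a non-aggregate query (no GROUP BY, no aggregates), so in SQLite the HAVING clause is invalid here; a row-level condition belongs in WHERE

Fix: Replace HAVING with WHERE since the condition applies to individual rows

Corrected query:
SELECT id, kind, amount FROM transactions WHERE amount > 2779.69

Result:
id | kind    | amount 
---+---------+--------
3  | refund  | 2824.34
4  | deposit | 3258.92
7  | fee     | 4448.7 
8  | payment | 2992.07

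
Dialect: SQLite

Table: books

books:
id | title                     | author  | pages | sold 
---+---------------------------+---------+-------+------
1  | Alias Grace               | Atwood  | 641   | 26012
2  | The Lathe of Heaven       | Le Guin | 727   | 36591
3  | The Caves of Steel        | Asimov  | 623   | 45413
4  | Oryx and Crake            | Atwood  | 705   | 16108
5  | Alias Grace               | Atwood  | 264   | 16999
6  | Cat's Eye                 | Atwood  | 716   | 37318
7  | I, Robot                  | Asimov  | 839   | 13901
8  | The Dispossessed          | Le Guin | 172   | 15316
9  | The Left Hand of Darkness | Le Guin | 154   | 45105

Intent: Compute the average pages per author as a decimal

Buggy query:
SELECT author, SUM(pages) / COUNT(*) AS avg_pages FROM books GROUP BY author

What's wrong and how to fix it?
Bug: SUM(pages) and COUNT(*) are both integers; the division truncates the fractional part

Fix: Multiply by 1.0 (or CAST to REAL) to force floating-point division

Corrected query:
SELECT author, SUM(pages) * 1.0 / COUNT(*) AS avg_pages FROM books GROUP BY author

Result:
author  | avg_pages
--------+----------
Asimov  | 731      
Atwood  | 581.5    
Le Guin | 351      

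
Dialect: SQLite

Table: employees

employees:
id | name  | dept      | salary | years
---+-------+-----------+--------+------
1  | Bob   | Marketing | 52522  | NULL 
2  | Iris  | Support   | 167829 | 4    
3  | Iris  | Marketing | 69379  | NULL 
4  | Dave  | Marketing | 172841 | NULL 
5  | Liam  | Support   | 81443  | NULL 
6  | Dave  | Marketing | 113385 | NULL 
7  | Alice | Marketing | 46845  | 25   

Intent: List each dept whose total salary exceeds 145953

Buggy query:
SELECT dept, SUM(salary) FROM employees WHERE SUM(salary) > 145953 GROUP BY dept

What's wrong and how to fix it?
Bug: Aggregate functions cannot appear in a WHERE clause

Fix: Move the aggregate condition to a HAVING clause

Corrected query:
SELECT dept, SUM(salary) FROM employees GROUP BY dept HAVING SUM(salary) > 145953

Result:
dept      | SUM(salary)
----------+------------
Marketing | 454972     
Support   | 249272     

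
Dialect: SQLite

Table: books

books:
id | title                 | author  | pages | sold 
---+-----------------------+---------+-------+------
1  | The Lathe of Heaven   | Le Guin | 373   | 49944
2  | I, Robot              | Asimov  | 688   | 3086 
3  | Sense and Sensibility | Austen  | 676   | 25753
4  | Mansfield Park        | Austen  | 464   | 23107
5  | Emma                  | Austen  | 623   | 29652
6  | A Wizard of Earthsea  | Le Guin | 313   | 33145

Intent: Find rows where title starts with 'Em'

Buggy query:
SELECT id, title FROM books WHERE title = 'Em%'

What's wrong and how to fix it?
Bug: '=' compares the literal string including the % character; pattern matching needs LIKE

Fix: Use LIKE for wildcard pattern matching

Corrected query:
SELECT id, title FROM books WHERE title LIKE 'Em%'

Result:
id | title
---+------
5  | Emma 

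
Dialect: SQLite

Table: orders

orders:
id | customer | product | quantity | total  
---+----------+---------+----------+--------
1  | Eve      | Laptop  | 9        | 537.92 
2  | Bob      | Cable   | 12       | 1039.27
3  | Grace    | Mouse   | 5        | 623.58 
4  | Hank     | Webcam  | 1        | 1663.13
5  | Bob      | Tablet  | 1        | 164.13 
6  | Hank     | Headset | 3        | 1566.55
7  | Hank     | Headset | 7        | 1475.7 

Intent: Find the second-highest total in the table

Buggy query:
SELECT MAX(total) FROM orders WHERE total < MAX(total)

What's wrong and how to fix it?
Bug: The inner MAX is an aggregate inside WHERE, which is not allowed

Fix: Compute the overall MAX in a subquery, then take MAX of rows below it

Corrected query:
SELECT MAX(total) FROM orders WHERE total < (SELECT MAX(total) FROM orders)

Result:
MAX(total)
----------
1566.55   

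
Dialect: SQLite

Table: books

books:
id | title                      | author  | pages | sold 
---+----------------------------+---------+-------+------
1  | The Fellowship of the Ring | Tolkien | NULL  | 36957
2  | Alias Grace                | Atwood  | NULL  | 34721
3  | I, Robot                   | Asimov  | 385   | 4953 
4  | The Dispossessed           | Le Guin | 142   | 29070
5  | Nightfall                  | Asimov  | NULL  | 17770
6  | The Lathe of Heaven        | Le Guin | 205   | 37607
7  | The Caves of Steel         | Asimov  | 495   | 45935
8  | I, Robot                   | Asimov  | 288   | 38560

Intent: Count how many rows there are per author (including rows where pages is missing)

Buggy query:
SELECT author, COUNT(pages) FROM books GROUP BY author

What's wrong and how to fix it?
Bug: COUNT(pages) skips NULLs, so groups with missing pages are undercounted

Fix: Replace COUNT(pages) with COUNT(*)

Corrected query:
SELECT author, COUNT(*) FROM books GROUP BY author

Result:
author  | COUNT(*)
--------+---------
Asimov  | 4       
Atwood  | 1       
Le Guin | 2       
Tolkien | 1       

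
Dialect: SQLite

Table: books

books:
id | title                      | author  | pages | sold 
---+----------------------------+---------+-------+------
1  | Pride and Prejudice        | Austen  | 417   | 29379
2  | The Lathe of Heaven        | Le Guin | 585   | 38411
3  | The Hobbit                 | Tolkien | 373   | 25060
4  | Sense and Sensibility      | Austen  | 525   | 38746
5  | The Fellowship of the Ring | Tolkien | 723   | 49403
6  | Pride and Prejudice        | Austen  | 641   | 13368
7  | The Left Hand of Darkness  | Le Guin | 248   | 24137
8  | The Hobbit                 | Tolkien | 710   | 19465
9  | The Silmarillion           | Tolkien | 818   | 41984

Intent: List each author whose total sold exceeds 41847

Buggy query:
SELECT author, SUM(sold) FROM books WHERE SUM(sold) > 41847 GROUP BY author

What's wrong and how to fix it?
Bug: WHERE runs before GROUP BY, so aggregates aren't available there

Fix: Use HAVING (which filters groups after aggregation) instead of WHERE

Corrected query:
SELECT author, SUM(sold) FROM books GROUP BY author HAVING SUM(sold) > 41847

Result:
author  | SUM(sold)
--------+----------
Austen  | 81493    
Le Guin | 62548    
Tolkien | 135912   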